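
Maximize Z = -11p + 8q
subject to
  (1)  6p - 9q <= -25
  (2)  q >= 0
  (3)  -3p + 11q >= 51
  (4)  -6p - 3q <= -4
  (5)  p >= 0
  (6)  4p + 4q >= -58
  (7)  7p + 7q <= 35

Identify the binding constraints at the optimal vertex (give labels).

(5) and (7)

Extreme points and Z = -11p + 8q:
  (0, 51/11) → Z = 408/11
  (2/7, 33/7) → Z = 242/7
  (0, 5) → Z = 40

The maximum is at (0, 5). Substituting into each constraint, equality holds for (5) and (7); the remaining constraints have slack.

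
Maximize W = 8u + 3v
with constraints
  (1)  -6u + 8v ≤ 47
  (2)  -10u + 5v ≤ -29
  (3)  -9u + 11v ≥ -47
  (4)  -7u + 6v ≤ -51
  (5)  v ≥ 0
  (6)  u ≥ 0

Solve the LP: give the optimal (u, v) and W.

Feasible corners and W = 8u + 3v:
  (893/6, 235/2) → W = 9259/6
  (69/2, 127/4) → W = 1485/4
  (279/23, 130/23) → W = 114

u = 893/6, v = 235/2, maximum W = 9259/6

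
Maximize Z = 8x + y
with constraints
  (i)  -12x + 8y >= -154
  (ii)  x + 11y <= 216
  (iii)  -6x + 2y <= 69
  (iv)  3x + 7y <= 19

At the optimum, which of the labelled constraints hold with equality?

Vertices and Z = 8x + y:
  (-215/6, -73) → Z = -1079/3
  (205/18, -13/6) → Z = 1601/18
  (-445/48, 107/16) → Z = -3239/48

The maximum is at (205/18, -13/6). Substituting into each constraint, equality holds for (i) and (iv); the remaining constraints have slack.

(i) and (iv)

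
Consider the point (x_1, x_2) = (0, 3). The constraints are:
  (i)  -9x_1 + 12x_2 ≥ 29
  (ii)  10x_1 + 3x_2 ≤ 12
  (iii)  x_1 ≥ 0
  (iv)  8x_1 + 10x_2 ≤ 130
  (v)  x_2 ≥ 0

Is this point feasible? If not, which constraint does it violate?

(i): 36 ≥ 29 ✓
(ii): 9 ≤ 12 ✓
(iii): 0 ≥ 0 ✓
(iv): 30 ≤ 130 ✓
(v): 3 ≥ 0 ✓

feasible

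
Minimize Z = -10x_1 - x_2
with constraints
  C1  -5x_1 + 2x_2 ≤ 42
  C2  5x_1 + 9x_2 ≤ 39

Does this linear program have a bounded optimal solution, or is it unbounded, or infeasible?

unbounded

From the feasible point (-60/11, 81/11), moving in the direction (9, -5) keeps every constraint satisfied while Z decreases without bound.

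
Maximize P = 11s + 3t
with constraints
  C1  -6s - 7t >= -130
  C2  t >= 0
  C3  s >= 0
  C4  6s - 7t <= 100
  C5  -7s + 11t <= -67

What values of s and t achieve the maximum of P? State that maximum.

s = 115/6, t = 15/7, maximum P = 9125/42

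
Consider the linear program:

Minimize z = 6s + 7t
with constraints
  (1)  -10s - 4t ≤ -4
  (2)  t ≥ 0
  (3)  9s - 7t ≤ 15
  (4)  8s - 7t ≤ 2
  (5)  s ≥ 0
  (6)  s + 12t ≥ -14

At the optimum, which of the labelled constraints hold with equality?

Corner points and z = 6s + 7t:
  (6/17, 2/17) → z = 50/17
  (0, 1) → z = 7
  (13, 102/7) → z = 180
The feasible region is unbounded (it extends along (0, 1), (7, 9)), but z strictly increases along every unbounded feasible direction, so there is no improving ray and the minimum is attained at a vertex.

The minimum is at (6/17, 2/17). Substituting into each constraint, equality holds for (1) and (4); the remaining constraints have slack.

(1) and (4)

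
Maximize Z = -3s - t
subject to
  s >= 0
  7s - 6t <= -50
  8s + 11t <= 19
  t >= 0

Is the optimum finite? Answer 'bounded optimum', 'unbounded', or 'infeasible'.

The boundaries s = 0 and 7s - 6t = -50 meet at (0, 25/3), but that point violates 8s + 11t ≤ 19. Every candidate vertex is excluded by some other constraint, so the feasible region is empty.

infeasible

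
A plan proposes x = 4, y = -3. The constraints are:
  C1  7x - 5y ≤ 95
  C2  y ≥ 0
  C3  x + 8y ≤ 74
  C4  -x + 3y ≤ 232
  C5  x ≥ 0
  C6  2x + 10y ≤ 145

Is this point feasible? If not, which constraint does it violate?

not feasible — violates C2

Constraint C2: y = -3, which is not ≥ 0. All other constraints are satisfied.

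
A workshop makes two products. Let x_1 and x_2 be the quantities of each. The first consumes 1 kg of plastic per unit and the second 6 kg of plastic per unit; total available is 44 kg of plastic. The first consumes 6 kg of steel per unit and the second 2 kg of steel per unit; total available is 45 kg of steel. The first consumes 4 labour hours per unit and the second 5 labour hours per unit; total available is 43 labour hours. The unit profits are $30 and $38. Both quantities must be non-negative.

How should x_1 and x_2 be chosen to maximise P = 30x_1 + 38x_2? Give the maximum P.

Extreme points and P = 30x_1 + 38x_2:
  (0, 0) → P = 0
  (0, 22/3) → P = 836/3
  (15/2, 0) → P = 225
  (2, 7) → P = 326
  (139/22, 39/11) → P = 3567/11

The binding constraints are x_1 + 6x_2 = 44 and 4x_1 + 5x_2 = 43.
Solving simultaneously gives x_1 = 2, x_2 = 7.

x_1 = 2, x_2 = 7, maximum P = 326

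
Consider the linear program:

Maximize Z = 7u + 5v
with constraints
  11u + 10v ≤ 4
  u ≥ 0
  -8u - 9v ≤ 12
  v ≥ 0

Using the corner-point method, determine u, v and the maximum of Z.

u = 4/11, v = 0, maximum Z = 28/11

Extreme points and Z = 7u + 5v:
  (0, 2/5) → Z = 2
  (4/11, 0) → Z = 28/11
  (0, 0) → Z = 0

The binding constraints are 11u + 10v = 4 and v = 0.
Solving simultaneously gives u = 4/11, v = 0.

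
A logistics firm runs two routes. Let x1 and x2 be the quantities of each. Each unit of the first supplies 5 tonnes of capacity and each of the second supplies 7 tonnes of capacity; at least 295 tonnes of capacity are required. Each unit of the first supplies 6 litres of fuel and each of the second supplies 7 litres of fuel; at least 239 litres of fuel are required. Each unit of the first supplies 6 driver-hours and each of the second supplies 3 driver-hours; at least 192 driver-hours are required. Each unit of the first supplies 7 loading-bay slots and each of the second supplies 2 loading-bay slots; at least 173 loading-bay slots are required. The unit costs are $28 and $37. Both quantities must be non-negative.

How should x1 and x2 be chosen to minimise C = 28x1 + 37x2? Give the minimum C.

x1 = 17, x2 = 30, minimum C = 1586

Corner points and C = 28x1 + 37x2:
  (0, 173/2) → C = 6401/2
  (59, 0) → C = 1652
  (17, 30) → C = 1586
  (15, 34) → C = 1678
The feasible region is unbounded (it extends along (0, 1), (1, 0)), but C strictly increases along every unbounded feasible direction, so there is no improving ray and the minimum is attained at a vertex.

The binding constraints are 5x1 + 7x2 = 295 and 6x1 + 3x2 = 192.
Solving simultaneously gives x1 = 17, x2 = 30.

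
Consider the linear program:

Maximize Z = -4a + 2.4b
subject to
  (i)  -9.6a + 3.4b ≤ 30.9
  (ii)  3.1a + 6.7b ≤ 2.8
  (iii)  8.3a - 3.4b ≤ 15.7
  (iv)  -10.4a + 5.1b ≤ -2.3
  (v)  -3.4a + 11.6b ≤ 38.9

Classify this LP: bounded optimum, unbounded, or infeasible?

Extreme points and Z = -4a + 2.4b:
  (-466/13, -40719/442) → Z = -85874/1105
  (-12.1625, -4293/170) → Z = -20327/1700
  (11471/6615, -2543/6615) → Z = -259936/33075
  (2969/8549, 2199/8549) → Z = -32992/42745
The feasible region has finitely many vertices and no improving ray; the maximum is -32992/42745 at (2969/8549, 2199/8549).

bounded optimum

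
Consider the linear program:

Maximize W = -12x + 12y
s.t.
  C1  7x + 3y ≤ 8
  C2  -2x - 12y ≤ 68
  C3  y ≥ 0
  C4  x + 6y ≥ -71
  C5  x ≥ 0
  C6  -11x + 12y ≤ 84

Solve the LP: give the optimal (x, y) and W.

x = 0, y = 8/3, maximum W = 32

Corner points and W = -12x + 12y:
  (8/7, 0) → W = -96/7
  (0, 8/3) → W = 32
  (0, 0) → W = 0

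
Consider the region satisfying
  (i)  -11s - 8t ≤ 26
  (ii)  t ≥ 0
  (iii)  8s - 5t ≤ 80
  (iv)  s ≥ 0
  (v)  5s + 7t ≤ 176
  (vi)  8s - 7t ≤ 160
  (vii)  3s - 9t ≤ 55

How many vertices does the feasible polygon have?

Of the 21 pairwise boundary intersections, those satisfying every inequality are:
  (10, 0)
  (0, 0)
  (160/9, 112/9)
  (0, 176/7)

4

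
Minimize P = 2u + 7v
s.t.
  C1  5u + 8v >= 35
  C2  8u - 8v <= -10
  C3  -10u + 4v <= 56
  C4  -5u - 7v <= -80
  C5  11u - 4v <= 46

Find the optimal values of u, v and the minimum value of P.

u = 95/16, v = 115/16, minimum P = 995/16

Feasible corners and P = 2u + 7v:
  (95/16, 115/16) → P = 995/16
  (51/7, 239/28) → P = 2081/28
  (-4/5, 12) → P = 412/5
  (102, 269) → P = 2087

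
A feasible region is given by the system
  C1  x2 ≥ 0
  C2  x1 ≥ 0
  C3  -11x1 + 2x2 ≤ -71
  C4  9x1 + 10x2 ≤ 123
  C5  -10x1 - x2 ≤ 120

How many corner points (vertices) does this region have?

3

Pairwise boundary intersections that survive every other constraint:
  (71/11, 0)
  (41/3, 0)
  (239/32, 357/64)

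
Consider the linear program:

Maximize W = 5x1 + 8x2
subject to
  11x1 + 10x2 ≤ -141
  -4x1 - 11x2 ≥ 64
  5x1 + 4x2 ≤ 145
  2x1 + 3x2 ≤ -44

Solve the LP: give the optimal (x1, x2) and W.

x1 = -146/5, x2 = 24/5, maximum W = -538/5

Feasible corners and W = 5x1 + 8x2:
  (1007/3, -1150/3) → W = -4165/3
  (17/13, -202/13) → W = -1531/13
  (-146/5, 24/5) → W = -538/5
The feasible region is unbounded (it extends along (-11, 4), (4, -5)), but W strictly decreases along every unbounded feasible direction, so there is no improving ray and the maximum is attained at a vertex.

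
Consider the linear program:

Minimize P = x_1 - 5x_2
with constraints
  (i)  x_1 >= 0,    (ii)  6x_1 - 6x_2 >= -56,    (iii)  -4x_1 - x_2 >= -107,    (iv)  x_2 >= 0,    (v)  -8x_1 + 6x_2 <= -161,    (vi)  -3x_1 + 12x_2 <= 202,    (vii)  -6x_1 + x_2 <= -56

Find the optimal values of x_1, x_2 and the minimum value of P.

Vertices and P = x_1 - 5x_2:
  (107/4, 0) → P = 107/4
  (803/32, 53/8) → P = -257/32
  (161/8, 0) → P = 161/8

At the optimal vertex, -4x_1 - x_2 = -107 and -8x_1 + 6x_2 = -161.
Solving simultaneously gives x_1 = 803/32, x_2 = 53/8.

x_1 = 803/32, x_2 = 53/8, minimum P = -257/32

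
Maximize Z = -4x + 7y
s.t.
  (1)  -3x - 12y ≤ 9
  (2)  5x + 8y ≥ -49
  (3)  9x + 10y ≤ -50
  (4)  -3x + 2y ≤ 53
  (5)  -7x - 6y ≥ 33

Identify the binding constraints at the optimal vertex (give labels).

(3) and (4)

Extreme points and Z = -4x + 7y:
  (-43/3, 17/6) → Z = 463/6
  (-85/13, 23/26) → Z = 841/26
  (-261/17, 59/17) → Z = 1457/17
  (-105/8, 109/16) → Z = 1603/16

The maximum is at (-105/8, 109/16). Substituting into each constraint, equality holds for (3) and (4); the remaining constraints have slack.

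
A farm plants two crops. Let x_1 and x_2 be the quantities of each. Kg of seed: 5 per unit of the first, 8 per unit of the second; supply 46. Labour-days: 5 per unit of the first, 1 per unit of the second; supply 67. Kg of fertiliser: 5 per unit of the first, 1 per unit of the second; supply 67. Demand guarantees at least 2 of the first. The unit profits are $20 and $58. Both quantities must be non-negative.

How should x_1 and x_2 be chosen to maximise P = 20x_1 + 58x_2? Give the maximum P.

x_1 = 2, x_2 = 9/2, maximum P = 301

Feasible corners and P = 20x_1 + 58x_2:
  (46/5, 0) → P = 184
  (2, 0) → P = 40
  (2, 9/2) → P = 301

The optimum lies where 5x_1 + 8x_2 = 46 and x_1 = 2.
Solving simultaneously gives x_1 = 2, x_2 = 9/2.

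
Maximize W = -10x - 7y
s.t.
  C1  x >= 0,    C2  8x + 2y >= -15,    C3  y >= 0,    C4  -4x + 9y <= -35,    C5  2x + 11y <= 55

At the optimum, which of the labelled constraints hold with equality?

C3 and C4

Feasible corners and W = -10x - 7y:
  (35/4, 0) → W = -175/2
  (55/2, 0) → W = -275
  (440/31, 75/31) → W = -4925/31

The maximum is at (35/4, 0). Substituting into each constraint, equality holds for C3 and C4; the remaining constraints have slack.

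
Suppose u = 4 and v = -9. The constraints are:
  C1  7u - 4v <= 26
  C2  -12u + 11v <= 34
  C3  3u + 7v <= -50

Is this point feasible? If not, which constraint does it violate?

not feasible — violates C1

Constraint C1: 7u - 4v = 64, which is not ≤ 26. All other constraints are satisfied.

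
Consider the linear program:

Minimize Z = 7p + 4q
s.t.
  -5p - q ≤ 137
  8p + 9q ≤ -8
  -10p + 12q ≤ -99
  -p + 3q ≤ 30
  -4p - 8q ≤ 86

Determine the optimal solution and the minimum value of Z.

p = -15/8, q = -157/16, minimum Z = -419/8

Extreme points and Z = 7p + 4q:
  (265/62, -436/93) → Z = 67/6
  (355/14, -164/7) → Z = 1173/14
  (-15/8, -157/16) → Z = -419/8

The binding constraints are -10p + 12q = -99 and -4p - 8q = 86.
Solving simultaneously gives p = -15/8, q = -157/16.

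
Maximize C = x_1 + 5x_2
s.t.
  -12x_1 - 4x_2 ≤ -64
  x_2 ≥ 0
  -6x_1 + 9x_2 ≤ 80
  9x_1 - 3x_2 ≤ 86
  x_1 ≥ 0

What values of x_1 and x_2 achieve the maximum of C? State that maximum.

Feasible corners and C = x_1 + 5x_2:
  (16/3, 0) → C = 16/3
  (64/33, 112/11) → C = 1744/33
  (86/9, 0) → C = 86/9
  (338/21, 412/21) → C = 2398/21

The optimum lies where -6x_1 + 9x_2 = 80 and 9x_1 - 3x_2 = 86.
Solving simultaneously gives x_1 = 338/21, x_2 = 412/21.

x_1 = 338/21, x_2 = 412/21, maximum C = 2398/21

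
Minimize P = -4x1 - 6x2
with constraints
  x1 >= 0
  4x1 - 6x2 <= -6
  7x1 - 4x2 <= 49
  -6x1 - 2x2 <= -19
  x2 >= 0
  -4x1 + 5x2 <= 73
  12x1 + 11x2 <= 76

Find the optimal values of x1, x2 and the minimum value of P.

x1 = 19/14, x2 = 38/7, minimum P = -38

Vertices and P = -4x1 - 6x2:
  (51/22, 28/11) → P = -270/11
  (195/58, 94/29) → P = -954/29
  (19/14, 38/7) → P = -38

The binding constraints are -6x1 - 2x2 = -19 and 12x1 + 11x2 = 76.
Solving simultaneously gives x1 = 19/14, x2 = 38/7.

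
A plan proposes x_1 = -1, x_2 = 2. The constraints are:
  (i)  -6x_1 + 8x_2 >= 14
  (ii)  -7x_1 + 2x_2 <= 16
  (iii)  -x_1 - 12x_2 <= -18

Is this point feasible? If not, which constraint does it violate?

feasible

(i): 22 ≥ 14 ✓
(ii): 11 ≤ 16 ✓
(iii): -23 ≤ -18 ✓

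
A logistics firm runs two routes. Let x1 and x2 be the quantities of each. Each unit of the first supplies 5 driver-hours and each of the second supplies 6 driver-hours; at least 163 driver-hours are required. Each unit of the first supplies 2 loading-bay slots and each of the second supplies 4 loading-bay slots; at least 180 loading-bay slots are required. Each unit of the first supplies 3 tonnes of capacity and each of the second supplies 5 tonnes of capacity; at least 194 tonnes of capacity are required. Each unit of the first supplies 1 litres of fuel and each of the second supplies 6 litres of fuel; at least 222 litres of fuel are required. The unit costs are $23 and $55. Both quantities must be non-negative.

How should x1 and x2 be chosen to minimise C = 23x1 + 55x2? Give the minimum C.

x1 = 24, x2 = 33, minimum C = 2367

Extreme points and C = 23x1 + 55x2:
  (0, 45) → C = 2475
  (222, 0) → C = 5106
  (24, 33) → C = 2367
The feasible region is unbounded (it extends along (0, 1), (1, 0)), but C strictly increases along every unbounded feasible direction, so there is no improving ray and the minimum is attained at a vertex.

At the optimal vertex, 2x1 + 4x2 = 180 and x1 + 6x2 = 222.
Solving simultaneously gives x1 = 24, x2 = 33.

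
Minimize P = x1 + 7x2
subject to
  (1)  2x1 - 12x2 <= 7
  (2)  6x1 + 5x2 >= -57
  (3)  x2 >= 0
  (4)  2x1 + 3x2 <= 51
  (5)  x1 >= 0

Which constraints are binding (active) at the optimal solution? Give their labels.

(3) and (5)

Feasible corners and P = x1 + 7x2:
  (7/2, 0) → P = 7/2
  (211/10, 44/15) → P = 1249/30
  (0, 0) → P = 0
  (0, 17) → P = 119

The minimum is at (0, 0). Substituting into each constraint, equality holds for (3) and (5); the remaining constraints have slack.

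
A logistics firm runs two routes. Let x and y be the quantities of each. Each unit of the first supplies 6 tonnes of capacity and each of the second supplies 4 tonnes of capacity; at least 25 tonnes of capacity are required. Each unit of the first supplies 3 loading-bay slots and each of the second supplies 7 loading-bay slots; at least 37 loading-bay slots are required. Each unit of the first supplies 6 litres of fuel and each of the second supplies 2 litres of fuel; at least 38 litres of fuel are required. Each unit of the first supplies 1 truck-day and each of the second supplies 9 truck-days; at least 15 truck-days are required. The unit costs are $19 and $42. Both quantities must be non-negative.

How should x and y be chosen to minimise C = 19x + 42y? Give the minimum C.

x = 16/3, y = 3, minimum C = 682/3

Corner points and C = 19x + 42y:
  (0, 19) → C = 798
  (15, 0) → C = 285
  (16/3, 3) → C = 682/3
  (57/5, 2/5) → C = 1167/5
The feasible region is unbounded (it extends along (0, 1), (1, 0)), but C strictly increases along every unbounded feasible direction, so there is no improving ray and the minimum is attained at a vertex.

The optimum lies where 3x + 7y = 37 and 6x + 2y = 38.
Solving simultaneously gives x = 16/3, y = 3.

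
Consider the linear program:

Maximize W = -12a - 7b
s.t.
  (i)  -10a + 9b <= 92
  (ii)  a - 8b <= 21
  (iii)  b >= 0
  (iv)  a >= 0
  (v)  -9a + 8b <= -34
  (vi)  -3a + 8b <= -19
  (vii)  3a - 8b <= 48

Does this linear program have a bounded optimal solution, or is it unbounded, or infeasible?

bounded optimum

Vertices and W = -12a - 7b:
  (19/3, 0) → W = -76
  (16, 0) → W = -192
The feasible region has finitely many vertices and no improving ray; the maximum is -76 at (19/3, 0).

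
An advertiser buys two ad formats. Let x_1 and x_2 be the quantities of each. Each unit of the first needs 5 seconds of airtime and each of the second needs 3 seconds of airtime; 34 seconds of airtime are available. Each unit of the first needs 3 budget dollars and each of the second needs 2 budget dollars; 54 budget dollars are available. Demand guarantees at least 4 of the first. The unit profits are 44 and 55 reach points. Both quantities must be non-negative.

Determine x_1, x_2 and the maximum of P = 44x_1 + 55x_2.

Corner points and P = 44x_1 + 55x_2:
  (34/5, 0) → P = 1496/5
  (4, 0) → P = 176
  (4, 14/3) → P = 1298/3

x_1 = 4, x_2 = 14/3, maximum P = 1298/3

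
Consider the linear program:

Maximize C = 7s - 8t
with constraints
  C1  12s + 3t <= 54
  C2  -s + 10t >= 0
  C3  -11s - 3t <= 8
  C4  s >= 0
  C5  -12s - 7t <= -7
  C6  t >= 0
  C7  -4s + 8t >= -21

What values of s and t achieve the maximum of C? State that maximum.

Feasible corners and C = 7s - 8t:
  (180/41, 18/41) → C = 1116/41
  (0, 18) → C = -144
  (70/127, 7/127) → C = 434/127
  (0, 1) → C = -8

The optimum lies where 12s + 3t = 54 and -s + 10t = 0.
Solving simultaneously gives s = 180/41, t = 18/41.

s = 180/41, t = 18/41, maximum C = 1116/41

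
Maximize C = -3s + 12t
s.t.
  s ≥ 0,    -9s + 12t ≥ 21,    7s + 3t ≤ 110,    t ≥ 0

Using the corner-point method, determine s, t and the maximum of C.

Extreme points and C = -3s + 12t:
  (0, 7/4) → C = 21
  (0, 110/3) → C = 440
  (419/37, 379/37) → C = 3291/37

The binding constraints are s = 0 and 7s + 3t = 110.
Solving simultaneously gives s = 0, t = 110/3.

s = 0, t = 110/3, maximum C = 440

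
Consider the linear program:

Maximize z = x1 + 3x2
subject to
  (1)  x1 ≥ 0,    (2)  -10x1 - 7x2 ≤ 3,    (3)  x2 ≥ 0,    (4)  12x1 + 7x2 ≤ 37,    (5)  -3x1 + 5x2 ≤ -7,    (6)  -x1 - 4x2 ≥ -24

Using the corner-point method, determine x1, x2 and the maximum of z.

Feasible corners and z = x1 + 3x2:
  (37/12, 0) → z = 37/12
  (7/3, 0) → z = 7/3
  (26/9, 1/3) → z = 35/9

The binding constraints are 12x1 + 7x2 = 37 and -3x1 + 5x2 = -7.
Solving simultaneously gives x1 = 26/9, x2 = 1/3.

x1 = 26/9, x2 = 1/3, maximum z = 35/9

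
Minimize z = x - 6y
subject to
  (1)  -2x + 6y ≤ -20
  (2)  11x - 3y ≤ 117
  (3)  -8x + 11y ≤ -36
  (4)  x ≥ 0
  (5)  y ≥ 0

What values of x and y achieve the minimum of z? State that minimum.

Extreme points and z = x - 6y:
  (107/10, 7/30) → z = 93/10
  (10, 0) → z = 10
  (117/11, 0) → z = 117/11

x = 107/10, y = 7/30, minimum z = 93/10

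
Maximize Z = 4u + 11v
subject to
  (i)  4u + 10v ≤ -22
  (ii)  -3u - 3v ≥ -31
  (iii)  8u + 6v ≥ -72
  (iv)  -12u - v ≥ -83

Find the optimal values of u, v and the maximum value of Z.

u = -21/2, v = 2, maximum Z = -20

The optimum lies where 4u + 10v = -22 and 8u + 6v = -72.
Solving simultaneously gives u = -21/2, v = 2.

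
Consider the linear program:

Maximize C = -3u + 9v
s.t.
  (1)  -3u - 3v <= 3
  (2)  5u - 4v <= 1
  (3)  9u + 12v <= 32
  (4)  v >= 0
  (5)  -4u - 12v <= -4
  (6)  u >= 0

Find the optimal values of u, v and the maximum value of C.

Corner points and C = -3u + 9v:
  (35/24, 151/96) → C = 313/32
  (7/19, 4/19) → C = 15/19
  (0, 8/3) → C = 24
  (0, 1/3) → C = 3

u = 0, v = 8/3, maximum C = 24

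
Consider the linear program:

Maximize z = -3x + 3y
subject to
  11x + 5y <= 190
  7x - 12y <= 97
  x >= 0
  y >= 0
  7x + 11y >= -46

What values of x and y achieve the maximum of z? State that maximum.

x = 0, y = 38, maximum z = 114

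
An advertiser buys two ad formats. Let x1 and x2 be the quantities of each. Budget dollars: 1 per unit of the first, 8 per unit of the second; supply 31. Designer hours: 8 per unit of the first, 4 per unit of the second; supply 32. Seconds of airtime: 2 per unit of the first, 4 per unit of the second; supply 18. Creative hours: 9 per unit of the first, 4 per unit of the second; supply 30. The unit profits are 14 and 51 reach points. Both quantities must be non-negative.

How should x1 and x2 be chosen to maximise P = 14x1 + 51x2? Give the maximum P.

x1 = 5/3, x2 = 11/3, maximum P = 631/3

Feasible corners and P = 14x1 + 51x2:
  (0, 0) → P = 0
  (0, 31/8) → P = 1581/8
  (10/3, 0) → P = 140/3
  (5/3, 11/3) → P = 631/3
  (12/7, 51/14) → P = 2937/14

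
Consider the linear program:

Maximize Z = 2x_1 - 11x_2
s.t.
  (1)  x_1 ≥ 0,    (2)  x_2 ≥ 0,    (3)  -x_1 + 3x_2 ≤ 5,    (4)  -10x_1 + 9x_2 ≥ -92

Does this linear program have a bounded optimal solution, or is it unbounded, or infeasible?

bounded optimum

Feasible corners and Z = 2x_1 - 11x_2:
  (0, 0) → Z = 0
  (0, 5/3) → Z = -55/3
  (46/5, 0) → Z = 92/5
  (107/7, 142/21) → Z = -920/21
The feasible region has finitely many vertices and no improving ray; the maximum is 92/5 at (46/5, 0).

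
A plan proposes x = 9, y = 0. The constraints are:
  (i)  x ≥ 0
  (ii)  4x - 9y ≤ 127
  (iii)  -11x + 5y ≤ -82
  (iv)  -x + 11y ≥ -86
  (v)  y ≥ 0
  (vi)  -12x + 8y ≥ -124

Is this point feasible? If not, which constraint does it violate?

(i): 9 ≥ 0 ✓
(ii): 36 ≤ 127 ✓
(iii): -99 ≤ -82 ✓
(iv): -9 ≥ -86 ✓
(v): 0 ≥ 0 ✓
(vi): -108 ≥ -124 ✓

feasible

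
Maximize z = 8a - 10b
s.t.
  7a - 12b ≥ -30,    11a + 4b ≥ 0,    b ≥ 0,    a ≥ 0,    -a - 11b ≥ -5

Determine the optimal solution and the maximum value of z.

Feasible corners and z = 8a - 10b:
  (0, 0) → z = 0
  (5, 0) → z = 40
  (0, 5/11) → z = -50/11

The optimum lies where b = 0 and -a - 11b = -5.
Solving simultaneously gives a = 5, b = 0.

a = 5, b = 0, maximum z = 40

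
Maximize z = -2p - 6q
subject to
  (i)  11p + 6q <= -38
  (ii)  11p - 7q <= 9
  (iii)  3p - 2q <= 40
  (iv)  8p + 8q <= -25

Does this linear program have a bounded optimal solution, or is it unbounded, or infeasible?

unbounded

From the feasible point (-212/143, -47/13), moving in the direction (-2, -3) keeps every constraint satisfied while z increases without bound.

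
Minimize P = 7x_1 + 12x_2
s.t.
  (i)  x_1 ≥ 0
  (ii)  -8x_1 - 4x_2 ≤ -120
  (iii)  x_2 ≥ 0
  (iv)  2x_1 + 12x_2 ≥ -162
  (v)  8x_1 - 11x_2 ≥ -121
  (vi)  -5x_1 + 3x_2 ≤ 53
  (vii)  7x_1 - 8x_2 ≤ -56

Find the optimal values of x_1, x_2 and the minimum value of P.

x_1 = 8, x_2 = 14, minimum P = 224

Vertices and P = 7x_1 + 12x_2:
  (209/30, 241/15) → P = 7247/30
  (8, 14) → P = 224
  (352/13, 399/13) → P = 7252/13

The binding constraints are -8x_1 - 4x_2 = -120 and 7x_1 - 8x_2 = -56.
Solving simultaneously gives x_1 = 8, x_2 = 14.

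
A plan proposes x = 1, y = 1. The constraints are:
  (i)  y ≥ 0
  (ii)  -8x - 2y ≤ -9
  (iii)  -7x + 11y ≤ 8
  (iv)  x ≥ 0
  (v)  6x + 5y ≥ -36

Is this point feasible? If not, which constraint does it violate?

(i): 1 ≥ 0 ✓
(ii): -10 ≤ -9 ✓
(iii): 4 ≤ 8 ✓
(iv): 1 ≥ 0 ✓
(v): 11 ≥ -36 ✓

feasible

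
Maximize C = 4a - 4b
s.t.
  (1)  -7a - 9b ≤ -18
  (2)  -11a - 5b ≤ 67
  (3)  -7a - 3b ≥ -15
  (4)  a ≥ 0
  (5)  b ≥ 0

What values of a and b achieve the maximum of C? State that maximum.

Feasible corners and C = 4a - 4b:
  (27/14, 1/2) → C = 40/7
  (0, 2) → C = -8
  (0, 5) → C = -20

At the optimal vertex, -7a - 9b = -18 and -7a - 3b = -15.
Solving simultaneously gives a = 27/14, b = 1/2.

a = 27/14, b = 1/2, maximum C = 40/7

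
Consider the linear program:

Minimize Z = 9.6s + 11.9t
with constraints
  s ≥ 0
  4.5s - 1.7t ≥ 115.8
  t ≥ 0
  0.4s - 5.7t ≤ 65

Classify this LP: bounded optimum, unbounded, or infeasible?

bounded optimum

Corner points and Z = 9.6s + 11.9t:
  (386/15, 0) → Z = 247.04
  (162.5, 0) → Z = 1560
The feasible region has finitely many vertices and no improving ray; the minimum is 247.04 at (386/15, 0).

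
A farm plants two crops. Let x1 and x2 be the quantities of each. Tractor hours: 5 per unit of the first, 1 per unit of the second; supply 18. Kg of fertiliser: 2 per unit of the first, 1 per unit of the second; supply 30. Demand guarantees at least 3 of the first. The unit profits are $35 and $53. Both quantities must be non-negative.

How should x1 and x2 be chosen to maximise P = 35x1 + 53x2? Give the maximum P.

Vertices and P = 35x1 + 53x2:
  (18/5, 0) → P = 126
  (3, 0) → P = 105
  (3, 3) → P = 264

x1 = 3, x2 = 3, maximum P = 264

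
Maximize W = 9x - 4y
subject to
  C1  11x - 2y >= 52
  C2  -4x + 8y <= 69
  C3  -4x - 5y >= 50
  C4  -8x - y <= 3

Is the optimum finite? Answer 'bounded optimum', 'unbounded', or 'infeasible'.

From the feasible point (160/63, -758/63), moving in the direction (1, -8) keeps every constraint satisfied while W increases without bound.

unbounded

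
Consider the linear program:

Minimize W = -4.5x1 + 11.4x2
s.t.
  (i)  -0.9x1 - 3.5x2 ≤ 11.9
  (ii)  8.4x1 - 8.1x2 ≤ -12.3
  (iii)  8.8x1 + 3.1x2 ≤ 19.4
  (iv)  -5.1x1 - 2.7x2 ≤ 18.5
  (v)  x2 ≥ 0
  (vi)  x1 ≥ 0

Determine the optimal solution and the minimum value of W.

x1 = 0, x2 = 41/27, minimum W = 779/45

Feasible corners and W = -4.5x1 + 11.4x2:
  (3967/3244, 2260/811) → W = 170409/6488
  (0, 41/27) → W = 779/45
  (0, 194/31) → W = 11058/155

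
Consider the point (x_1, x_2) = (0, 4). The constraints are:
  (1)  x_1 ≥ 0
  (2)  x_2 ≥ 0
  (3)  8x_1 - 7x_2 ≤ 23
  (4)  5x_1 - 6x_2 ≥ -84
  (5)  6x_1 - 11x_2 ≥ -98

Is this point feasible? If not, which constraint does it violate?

(1): 0 ≥ 0 ✓
(2): 4 ≥ 0 ✓
(3): -28 ≤ 23 ✓
(4): -24 ≥ -84 ✓
(5): -44 ≥ -98 ✓

feasible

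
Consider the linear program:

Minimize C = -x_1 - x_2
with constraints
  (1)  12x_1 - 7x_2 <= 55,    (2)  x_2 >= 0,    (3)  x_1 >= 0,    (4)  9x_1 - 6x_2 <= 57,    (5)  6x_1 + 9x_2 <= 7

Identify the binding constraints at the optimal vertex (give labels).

(2) and (5)

Corner points and C = -x_1 - x_2:
  (0, 0) → C = 0
  (7/6, 0) → C = -7/6
  (0, 7/9) → C = -7/9

The minimum is at (7/6, 0). Substituting into each constraint, equality holds for (2) and (5); the remaining constraints have slack.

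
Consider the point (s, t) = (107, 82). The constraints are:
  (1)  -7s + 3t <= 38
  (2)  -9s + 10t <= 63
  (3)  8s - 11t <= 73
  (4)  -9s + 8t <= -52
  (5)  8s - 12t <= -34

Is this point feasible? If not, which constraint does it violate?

feasible

(1): -503 ≤ 38 ✓
(2): -143 ≤ 63 ✓
(3): -46 ≤ 73 ✓
(4): -307 ≤ -52 ✓
(5): -128 ≤ -34 ✓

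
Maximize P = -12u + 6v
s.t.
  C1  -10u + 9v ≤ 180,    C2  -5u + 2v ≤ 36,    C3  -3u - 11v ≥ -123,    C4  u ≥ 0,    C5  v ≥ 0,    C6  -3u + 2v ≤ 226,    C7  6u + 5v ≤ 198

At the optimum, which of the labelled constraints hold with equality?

Corner points and P = -12u + 6v:
  (0, 123/11) → P = 738/11
  (521/17, 48/17) → P = -5964/17
  (0, 0) → P = 0
  (33, 0) → P = -396

The maximum is at (0, 123/11). Substituting into each constraint, equality holds for C3 and C4; the remaining constraints have slack.

C3 and C4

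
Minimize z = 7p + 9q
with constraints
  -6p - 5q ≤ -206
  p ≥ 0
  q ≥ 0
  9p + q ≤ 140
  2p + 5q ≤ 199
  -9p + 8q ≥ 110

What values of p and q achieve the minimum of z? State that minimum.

Vertices and z = 7p + 9q:
  (7/4, 391/10) → z = 7283/20
  (366/31, 838/31) → z = 10104/31
  (501/43, 1511/43) → z = 17106/43
  (1010/81, 250/9) → z = 27320/81

p = 366/31, q = 838/31, minimum z = 10104/31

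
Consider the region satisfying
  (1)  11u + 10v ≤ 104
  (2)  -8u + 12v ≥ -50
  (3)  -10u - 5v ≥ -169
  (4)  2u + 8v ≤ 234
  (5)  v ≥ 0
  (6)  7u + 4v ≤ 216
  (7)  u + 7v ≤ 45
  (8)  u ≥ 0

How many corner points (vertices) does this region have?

Of the 28 pairwise boundary intersections, those satisfying every inequality are:
  (437/53, 141/106)
  (278/67, 391/67)
  (25/4, 0)
  (0, 0)
  (0, 45/7)

5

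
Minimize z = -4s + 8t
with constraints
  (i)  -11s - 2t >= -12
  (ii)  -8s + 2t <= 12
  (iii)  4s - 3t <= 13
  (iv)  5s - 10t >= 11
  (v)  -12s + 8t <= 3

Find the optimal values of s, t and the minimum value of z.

Feasible corners and z = -4s + 8t:
  (62/41, -95/41) → z = -1008/41
  (71/60, -61/120) → z = -44/5
  (-31/8, -19/2) → z = -121/2
  (-9/4, -3) → z = -15
  (-59/40, -147/80) → z = -44/5

s = -31/8, t = -19/2, minimum z = -121/2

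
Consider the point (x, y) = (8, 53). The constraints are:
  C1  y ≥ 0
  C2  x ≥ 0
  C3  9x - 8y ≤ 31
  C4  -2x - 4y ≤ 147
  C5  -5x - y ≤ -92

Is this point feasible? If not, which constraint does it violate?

C1: 53 ≥ 0 ✓
C2: 8 ≥ 0 ✓
C3: -352 ≤ 31 ✓
C4: -228 ≤ 147 ✓
C5: -93 ≤ -92 ✓

feasible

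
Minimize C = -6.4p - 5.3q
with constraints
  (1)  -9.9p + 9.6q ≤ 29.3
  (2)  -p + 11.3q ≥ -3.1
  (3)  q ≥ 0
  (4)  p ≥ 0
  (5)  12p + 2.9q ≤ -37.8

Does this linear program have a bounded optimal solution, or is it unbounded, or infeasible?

infeasible

The boundaries -9.9p + 9.6q = 29.3 and p = 0 meet at (0, 293/96), but that point violates 12p + 2.9q ≤ -37.8. Every candidate vertex is excluded by some other constraint, so the feasible region is empty.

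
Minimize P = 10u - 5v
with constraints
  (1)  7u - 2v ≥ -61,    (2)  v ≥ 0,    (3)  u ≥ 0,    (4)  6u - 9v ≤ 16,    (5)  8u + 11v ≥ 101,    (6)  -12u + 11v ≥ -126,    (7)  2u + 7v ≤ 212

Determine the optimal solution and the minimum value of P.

u = 0, v = 212/7, minimum P = -1060/7

Vertices and P = 10u - 5v:
  (0, 101/11) → P = -505/11
  (0, 212/7) → P = -1060/7
  (1085/138, 239/69) → P = 1410/23
  (479/21, 94/7) → P = 3380/21
  (1607/53, 1146/53) → P = 10340/53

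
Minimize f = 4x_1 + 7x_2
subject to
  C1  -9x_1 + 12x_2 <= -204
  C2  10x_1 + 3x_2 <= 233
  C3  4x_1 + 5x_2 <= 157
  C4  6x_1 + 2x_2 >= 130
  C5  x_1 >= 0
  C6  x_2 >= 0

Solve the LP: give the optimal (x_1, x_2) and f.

x_1 = 68/3, x_2 = 0, minimum f = 272/3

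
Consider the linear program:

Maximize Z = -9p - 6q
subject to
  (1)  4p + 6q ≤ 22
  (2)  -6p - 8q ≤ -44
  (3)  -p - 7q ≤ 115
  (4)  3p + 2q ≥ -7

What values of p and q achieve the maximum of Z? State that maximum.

p = 22, q = -11, maximum Z = -132

Feasible corners and Z = -9p - 6q:
  (22, -11) → Z = -132
  (422/11, -241/11) → Z = -2352/11
  (614/17, -367/17) → Z = -3324/17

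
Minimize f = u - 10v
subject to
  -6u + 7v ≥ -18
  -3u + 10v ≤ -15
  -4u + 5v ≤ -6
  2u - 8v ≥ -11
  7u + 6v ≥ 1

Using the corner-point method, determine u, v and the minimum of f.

u = 25/13, v = -12/13, minimum f = 145/13

Extreme points and f = u - 10v:
  (25/13, -12/13) → f = 145/13
  (23/17, -24/17) → f = 263/17
  (25/22, -51/44) → f = 140/11

The optimum lies where -6u + 7v = -18 and -3u + 10v = -15.
Solving simultaneously gives u = 25/13, v = -12/13.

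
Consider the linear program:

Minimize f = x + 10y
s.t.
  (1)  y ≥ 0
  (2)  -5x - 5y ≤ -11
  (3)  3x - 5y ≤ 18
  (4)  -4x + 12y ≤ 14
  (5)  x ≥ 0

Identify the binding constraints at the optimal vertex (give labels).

Extreme points and f = x + 10y:
  (11/5, 0) → f = 11/5
  (6, 0) → f = 6
  (31/40, 57/40) → f = 601/40
  (143/8, 57/8) → f = 713/8

The minimum is at (11/5, 0). Substituting into each constraint, equality holds for (1) and (2); the remaining constraints have slack.

(1) and (2)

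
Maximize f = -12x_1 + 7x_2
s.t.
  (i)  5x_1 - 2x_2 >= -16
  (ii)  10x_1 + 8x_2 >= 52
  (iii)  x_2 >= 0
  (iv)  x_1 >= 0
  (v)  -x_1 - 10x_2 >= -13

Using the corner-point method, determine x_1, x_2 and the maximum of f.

Extreme points and f = -12x_1 + 7x_2:
  (26/5, 0) → f = -312/5
  (104/23, 39/46) → f = -2223/46
  (13, 0) → f = -156

The optimum lies where 10x_1 + 8x_2 = 52 and -x_1 - 10x_2 = -13.
Solving simultaneously gives x_1 = 104/23, x_2 = 39/46.

x_1 = 104/23, x_2 = 39/46, maximum f = -2223/46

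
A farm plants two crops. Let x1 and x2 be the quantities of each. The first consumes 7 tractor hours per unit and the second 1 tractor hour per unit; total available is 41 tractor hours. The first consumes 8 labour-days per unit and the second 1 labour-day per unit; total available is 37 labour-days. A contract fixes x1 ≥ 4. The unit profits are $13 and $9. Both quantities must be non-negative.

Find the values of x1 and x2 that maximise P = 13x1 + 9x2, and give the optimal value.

Corner points and P = 13x1 + 9x2:
  (37/8, 0) → P = 481/8
  (4, 0) → P = 52
  (4, 5) → P = 97

The binding constraints are 8x1 + x2 = 37 and x1 = 4.
Solving simultaneously gives x1 = 4, x2 = 5.

x1 = 4, x2 = 5, maximum P = 97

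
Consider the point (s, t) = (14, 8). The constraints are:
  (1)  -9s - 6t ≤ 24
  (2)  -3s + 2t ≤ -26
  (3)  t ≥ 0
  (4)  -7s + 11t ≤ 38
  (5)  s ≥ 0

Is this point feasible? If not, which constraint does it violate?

(1): -174 ≤ 24 ✓
(2): -26 ≤ -26 ✓
(3): 8 ≥ 0 ✓
(4): -10 ≤ 38 ✓
(5): 14 ≥ 0 ✓

feasible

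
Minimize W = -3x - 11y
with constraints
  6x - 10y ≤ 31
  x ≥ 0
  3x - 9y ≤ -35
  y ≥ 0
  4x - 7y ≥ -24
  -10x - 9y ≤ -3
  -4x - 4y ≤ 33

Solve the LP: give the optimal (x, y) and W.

x = 457/2, y = 134, minimum W = -4319/2

Feasible corners and W = -3x - 11y:
  (629/24, 101/8) → W = -435/2
  (457/2, 134) → W = -4319/2
  (29/15, 68/15) → W = -167/3

The binding constraints are 6x - 10y = 31 and 4x - 7y = -24.
Solving simultaneously gives x = 457/2, y = 134.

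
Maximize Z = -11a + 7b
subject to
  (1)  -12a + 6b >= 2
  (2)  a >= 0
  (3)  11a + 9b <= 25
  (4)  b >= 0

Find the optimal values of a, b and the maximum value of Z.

a = 0, b = 25/9, maximum Z = 175/9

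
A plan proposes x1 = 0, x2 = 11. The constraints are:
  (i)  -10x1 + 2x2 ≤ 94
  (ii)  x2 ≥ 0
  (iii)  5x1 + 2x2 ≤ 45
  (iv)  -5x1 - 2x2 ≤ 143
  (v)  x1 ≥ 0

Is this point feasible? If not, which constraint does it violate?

(i): 22 ≤ 94 ✓
(ii): 11 ≥ 0 ✓
(iii): 22 ≤ 45 ✓
(iv): -22 ≤ 143 ✓
(v): 0 ≥ 0 ✓

feasible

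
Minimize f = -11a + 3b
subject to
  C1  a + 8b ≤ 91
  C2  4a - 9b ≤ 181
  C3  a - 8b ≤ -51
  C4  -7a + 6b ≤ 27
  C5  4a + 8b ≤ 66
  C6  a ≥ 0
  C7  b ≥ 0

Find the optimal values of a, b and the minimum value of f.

a = 3, b = 27/4, minimum f = -51/4

Vertices and f = -11a + 3b:
  (9/5, 33/5) → f = 0
  (3, 27/4) → f = -51/4
  (9/4, 57/8) → f = -27/8

The binding constraints are a - 8b = -51 and 4a + 8b = 66.
Solving simultaneously gives a = 3, b = 27/4.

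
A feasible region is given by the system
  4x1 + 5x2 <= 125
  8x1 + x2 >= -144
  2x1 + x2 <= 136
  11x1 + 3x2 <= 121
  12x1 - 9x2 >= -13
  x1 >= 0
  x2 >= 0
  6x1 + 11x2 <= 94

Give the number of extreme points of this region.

The feasible vertices (each the meet of two boundaries and inside every other half-plane) are:
  (11, 0)
  (1049/103, 308/103)
  (0, 13/9)
  (703/186, 201/31)
  (0, 0)

5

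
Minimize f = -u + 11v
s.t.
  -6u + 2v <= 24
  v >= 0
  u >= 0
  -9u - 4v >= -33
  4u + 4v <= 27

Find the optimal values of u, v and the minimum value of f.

u = 11/3, v = 0, minimum f = -11/3

Extreme points and f = -u + 11v:
  (0, 0) → f = 0
  (11/3, 0) → f = -11/3
  (0, 27/4) → f = 297/4
  (6/5, 111/20) → f = 1197/20

At the optimal vertex, v = 0 and -9u - 4v = -33.
Solving simultaneously gives u = 11/3, v = 0.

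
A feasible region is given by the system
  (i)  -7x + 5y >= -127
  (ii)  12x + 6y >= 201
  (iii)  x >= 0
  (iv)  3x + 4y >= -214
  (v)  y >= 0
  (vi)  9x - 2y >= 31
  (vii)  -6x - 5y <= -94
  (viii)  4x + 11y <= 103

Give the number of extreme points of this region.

4

The feasible vertices (each the meet of two boundaries and inside every other half-plane) are:
  (127/7, 0)
  (1912/97, 213/97)
  (67/4, 0)
  (59/4, 4)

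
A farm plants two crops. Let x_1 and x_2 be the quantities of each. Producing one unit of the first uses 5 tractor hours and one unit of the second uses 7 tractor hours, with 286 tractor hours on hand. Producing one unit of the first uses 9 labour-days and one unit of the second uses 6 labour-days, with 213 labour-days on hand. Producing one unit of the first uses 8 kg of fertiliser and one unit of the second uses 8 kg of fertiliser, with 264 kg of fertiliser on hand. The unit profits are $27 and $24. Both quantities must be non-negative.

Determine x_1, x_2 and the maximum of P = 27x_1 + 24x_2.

Extreme points and P = 27x_1 + 24x_2:
  (0, 0) → P = 0
  (0, 33) → P = 792
  (71/3, 0) → P = 639
  (5, 28) → P = 807

The binding constraints are 9x_1 + 6x_2 = 213 and 8x_1 + 8x_2 = 264.
Solving simultaneously gives x_1 = 5, x_2 = 28.

x_1 = 5, x_2 = 28, maximum P = 807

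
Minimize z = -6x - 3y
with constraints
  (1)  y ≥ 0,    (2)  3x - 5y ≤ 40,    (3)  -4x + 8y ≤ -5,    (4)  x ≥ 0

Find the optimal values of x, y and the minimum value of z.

x = 295/4, y = 145/4, minimum z = -2205/4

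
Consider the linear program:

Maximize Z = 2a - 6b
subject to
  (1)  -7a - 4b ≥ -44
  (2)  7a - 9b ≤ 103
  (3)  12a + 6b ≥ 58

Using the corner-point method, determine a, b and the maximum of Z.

Corner points and Z = 2a - 6b:
  (808/91, -59/13) → Z = 4094/91
  (-16/3, 61/3) → Z = -398/3
  (38/5, -83/15) → Z = 242/5

At the optimal vertex, 7a - 9b = 103 and 12a + 6b = 58.
Solving simultaneously gives a = 38/5, b = -83/15.

a = 38/5, b = -83/15, maximum Z = 242/5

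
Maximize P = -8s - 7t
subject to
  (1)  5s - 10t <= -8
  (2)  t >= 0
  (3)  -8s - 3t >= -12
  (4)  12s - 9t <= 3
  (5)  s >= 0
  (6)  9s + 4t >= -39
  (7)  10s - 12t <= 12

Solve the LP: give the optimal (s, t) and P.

s = 0, t = 4/5, maximum P = -28/5

The optimum lies where 5s - 10t = -8 and s = 0.
Solving simultaneously gives s = 0, t = 4/5.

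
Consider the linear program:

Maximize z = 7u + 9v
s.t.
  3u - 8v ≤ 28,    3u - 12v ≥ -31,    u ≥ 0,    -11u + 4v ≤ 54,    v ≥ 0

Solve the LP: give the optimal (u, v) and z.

Corner points and z = 7u + 9v:
  (146/3, 59/4) → z = 5681/12
  (28/3, 0) → z = 196/3
  (0, 31/12) → z = 93/4
  (0, 0) → z = 0

u = 146/3, v = 59/4, maximum z = 5681/12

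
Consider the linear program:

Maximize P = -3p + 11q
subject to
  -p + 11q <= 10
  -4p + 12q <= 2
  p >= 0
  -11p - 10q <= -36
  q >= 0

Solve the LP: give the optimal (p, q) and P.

The feasible region is unbounded (it extends along (11, 1), (1, 0)), but P strictly decreases along every unbounded feasible direction, so there is no improving ray and the maximum is attained at a vertex.

p = 49/16, q = 19/16, maximum P = 31/8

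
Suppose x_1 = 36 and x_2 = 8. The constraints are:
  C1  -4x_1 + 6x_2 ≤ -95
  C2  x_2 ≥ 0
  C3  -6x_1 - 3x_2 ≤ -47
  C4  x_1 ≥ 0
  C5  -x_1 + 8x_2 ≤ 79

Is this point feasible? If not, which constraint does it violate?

C1: -96 ≤ -95 ✓
C2: 8 ≥ 0 ✓
C3: -240 ≤ -47 ✓
C4: 36 ≥ 0 ✓
C5: 28 ≤ 79 ✓

feasible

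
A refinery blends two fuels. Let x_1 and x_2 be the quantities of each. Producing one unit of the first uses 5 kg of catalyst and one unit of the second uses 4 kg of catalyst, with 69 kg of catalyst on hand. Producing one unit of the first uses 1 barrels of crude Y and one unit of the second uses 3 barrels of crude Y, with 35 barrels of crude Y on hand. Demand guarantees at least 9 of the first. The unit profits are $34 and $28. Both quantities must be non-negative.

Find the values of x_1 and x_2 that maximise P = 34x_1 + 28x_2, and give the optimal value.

Vertices and P = 34x_1 + 28x_2:
  (69/5, 0) → P = 2346/5
  (9, 0) → P = 306
  (9, 6) → P = 474

The optimum lies where 5x_1 + 4x_2 = 69 and x_1 = 9.
Solving simultaneously gives x_1 = 9, x_2 = 6.

x_1 = 9, x_2 = 6, maximum P = 474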